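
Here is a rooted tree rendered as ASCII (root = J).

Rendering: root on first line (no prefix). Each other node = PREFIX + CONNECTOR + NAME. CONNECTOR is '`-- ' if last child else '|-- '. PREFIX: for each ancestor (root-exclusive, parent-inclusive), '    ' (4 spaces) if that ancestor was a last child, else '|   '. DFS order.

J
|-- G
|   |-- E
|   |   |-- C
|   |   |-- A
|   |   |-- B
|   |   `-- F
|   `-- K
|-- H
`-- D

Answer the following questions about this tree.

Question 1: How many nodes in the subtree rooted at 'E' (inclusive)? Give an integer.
Answer: 5

Derivation:
Subtree rooted at E contains: A, B, C, E, F
Count = 5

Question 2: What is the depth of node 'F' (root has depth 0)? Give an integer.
Path from root to F: J -> G -> E -> F
Depth = number of edges = 3

Answer: 3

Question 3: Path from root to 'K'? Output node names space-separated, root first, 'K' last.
Walk down from root: J -> G -> K

Answer: J G K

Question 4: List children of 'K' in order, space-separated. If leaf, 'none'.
Node K's children (from adjacency): (leaf)

Answer: none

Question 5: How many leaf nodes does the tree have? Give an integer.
Answer: 7

Derivation:
Leaves (nodes with no children): A, B, C, D, F, H, K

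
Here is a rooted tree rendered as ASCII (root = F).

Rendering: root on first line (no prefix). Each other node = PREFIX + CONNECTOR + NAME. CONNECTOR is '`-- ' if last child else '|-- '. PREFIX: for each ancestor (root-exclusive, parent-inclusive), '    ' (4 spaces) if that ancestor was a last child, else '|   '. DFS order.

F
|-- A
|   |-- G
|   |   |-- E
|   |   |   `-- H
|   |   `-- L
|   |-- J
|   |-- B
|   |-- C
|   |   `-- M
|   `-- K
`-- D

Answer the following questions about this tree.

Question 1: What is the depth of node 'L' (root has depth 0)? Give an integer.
Path from root to L: F -> A -> G -> L
Depth = number of edges = 3

Answer: 3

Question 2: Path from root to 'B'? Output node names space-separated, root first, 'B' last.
Answer: F A B

Derivation:
Walk down from root: F -> A -> B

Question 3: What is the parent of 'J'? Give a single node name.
Answer: A

Derivation:
Scan adjacency: J appears as child of A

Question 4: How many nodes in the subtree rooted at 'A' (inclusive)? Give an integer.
Subtree rooted at A contains: A, B, C, E, G, H, J, K, L, M
Count = 10

Answer: 10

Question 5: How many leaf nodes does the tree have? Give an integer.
Leaves (nodes with no children): B, D, H, J, K, L, M

Answer: 7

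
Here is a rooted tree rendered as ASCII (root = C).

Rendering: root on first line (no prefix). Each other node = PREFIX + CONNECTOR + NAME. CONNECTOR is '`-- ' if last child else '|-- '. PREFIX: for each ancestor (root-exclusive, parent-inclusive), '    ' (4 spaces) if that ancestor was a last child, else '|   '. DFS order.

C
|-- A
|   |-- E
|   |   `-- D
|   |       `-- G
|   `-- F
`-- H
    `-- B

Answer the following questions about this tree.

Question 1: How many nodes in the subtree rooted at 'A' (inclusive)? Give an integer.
Answer: 5

Derivation:
Subtree rooted at A contains: A, D, E, F, G
Count = 5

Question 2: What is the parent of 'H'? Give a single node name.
Answer: C

Derivation:
Scan adjacency: H appears as child of C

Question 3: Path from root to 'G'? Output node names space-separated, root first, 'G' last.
Answer: C A E D G

Derivation:
Walk down from root: C -> A -> E -> D -> G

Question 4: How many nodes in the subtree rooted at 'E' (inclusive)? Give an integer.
Answer: 3

Derivation:
Subtree rooted at E contains: D, E, G
Count = 3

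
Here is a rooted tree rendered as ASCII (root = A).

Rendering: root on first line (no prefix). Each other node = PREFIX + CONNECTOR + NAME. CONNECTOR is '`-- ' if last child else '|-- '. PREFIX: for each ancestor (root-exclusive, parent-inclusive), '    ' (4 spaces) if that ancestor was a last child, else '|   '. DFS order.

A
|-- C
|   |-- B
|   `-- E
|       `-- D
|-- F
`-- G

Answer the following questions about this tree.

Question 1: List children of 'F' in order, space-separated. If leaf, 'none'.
Node F's children (from adjacency): (leaf)

Answer: none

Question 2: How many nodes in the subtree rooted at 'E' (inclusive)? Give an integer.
Answer: 2

Derivation:
Subtree rooted at E contains: D, E
Count = 2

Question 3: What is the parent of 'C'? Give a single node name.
Answer: A

Derivation:
Scan adjacency: C appears as child of A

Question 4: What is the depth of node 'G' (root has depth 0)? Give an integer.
Path from root to G: A -> G
Depth = number of edges = 1

Answer: 1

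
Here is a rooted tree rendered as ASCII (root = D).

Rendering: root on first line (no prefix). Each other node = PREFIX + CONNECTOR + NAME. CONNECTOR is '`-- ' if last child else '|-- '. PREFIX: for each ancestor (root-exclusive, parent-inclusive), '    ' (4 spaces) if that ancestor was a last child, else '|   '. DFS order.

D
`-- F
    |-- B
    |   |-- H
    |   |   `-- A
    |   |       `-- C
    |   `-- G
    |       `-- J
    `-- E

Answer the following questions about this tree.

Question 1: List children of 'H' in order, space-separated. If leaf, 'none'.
Node H's children (from adjacency): A

Answer: A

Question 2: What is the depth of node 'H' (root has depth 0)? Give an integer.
Answer: 3

Derivation:
Path from root to H: D -> F -> B -> H
Depth = number of edges = 3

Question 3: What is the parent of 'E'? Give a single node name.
Answer: F

Derivation:
Scan adjacency: E appears as child of F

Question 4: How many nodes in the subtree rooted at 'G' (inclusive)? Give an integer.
Answer: 2

Derivation:
Subtree rooted at G contains: G, J
Count = 2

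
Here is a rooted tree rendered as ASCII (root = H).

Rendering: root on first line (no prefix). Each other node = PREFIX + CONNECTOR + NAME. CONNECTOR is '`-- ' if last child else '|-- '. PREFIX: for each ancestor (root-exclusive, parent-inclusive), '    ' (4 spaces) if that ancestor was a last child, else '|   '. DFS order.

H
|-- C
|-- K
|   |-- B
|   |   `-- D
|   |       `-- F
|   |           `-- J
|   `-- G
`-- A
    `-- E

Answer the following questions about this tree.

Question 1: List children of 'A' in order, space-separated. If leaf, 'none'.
Node A's children (from adjacency): E

Answer: E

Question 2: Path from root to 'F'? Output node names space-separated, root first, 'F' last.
Answer: H K B D F

Derivation:
Walk down from root: H -> K -> B -> D -> F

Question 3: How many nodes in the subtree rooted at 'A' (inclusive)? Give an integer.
Subtree rooted at A contains: A, E
Count = 2

Answer: 2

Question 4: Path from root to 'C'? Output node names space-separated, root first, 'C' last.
Walk down from root: H -> C

Answer: H C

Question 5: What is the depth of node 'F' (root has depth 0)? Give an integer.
Answer: 4

Derivation:
Path from root to F: H -> K -> B -> D -> F
Depth = number of edges = 4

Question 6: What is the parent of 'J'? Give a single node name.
Answer: F

Derivation:
Scan adjacency: J appears as child of F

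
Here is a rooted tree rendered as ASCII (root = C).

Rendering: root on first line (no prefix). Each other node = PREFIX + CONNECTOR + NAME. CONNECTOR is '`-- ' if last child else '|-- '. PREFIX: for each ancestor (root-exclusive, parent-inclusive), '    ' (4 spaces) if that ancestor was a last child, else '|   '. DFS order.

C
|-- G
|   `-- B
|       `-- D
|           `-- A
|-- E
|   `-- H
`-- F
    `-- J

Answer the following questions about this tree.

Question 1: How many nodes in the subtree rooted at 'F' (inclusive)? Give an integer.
Subtree rooted at F contains: F, J
Count = 2

Answer: 2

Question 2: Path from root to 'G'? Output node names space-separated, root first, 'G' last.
Walk down from root: C -> G

Answer: C G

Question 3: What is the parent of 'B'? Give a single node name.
Answer: G

Derivation:
Scan adjacency: B appears as child of G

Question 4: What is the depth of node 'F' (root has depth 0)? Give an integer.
Path from root to F: C -> F
Depth = number of edges = 1

Answer: 1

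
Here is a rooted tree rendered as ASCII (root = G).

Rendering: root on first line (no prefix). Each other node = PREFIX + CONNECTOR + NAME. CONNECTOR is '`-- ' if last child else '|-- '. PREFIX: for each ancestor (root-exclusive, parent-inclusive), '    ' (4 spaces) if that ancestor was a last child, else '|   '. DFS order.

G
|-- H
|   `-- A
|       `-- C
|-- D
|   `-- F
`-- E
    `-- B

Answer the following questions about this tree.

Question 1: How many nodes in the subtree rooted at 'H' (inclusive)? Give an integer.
Answer: 3

Derivation:
Subtree rooted at H contains: A, C, H
Count = 3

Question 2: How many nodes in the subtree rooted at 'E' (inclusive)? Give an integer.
Answer: 2

Derivation:
Subtree rooted at E contains: B, E
Count = 2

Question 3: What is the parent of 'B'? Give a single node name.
Scan adjacency: B appears as child of E

Answer: E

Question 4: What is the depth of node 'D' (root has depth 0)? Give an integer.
Answer: 1

Derivation:
Path from root to D: G -> D
Depth = number of edges = 1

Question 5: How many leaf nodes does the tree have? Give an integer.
Answer: 3

Derivation:
Leaves (nodes with no children): B, C, F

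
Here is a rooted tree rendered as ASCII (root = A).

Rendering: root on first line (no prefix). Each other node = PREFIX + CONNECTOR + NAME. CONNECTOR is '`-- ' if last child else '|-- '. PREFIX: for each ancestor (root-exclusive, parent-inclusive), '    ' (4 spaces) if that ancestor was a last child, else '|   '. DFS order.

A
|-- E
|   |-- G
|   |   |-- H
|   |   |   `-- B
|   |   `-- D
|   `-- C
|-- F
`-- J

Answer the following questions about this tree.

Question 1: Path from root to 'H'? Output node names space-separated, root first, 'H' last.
Walk down from root: A -> E -> G -> H

Answer: A E G H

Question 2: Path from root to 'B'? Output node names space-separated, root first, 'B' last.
Walk down from root: A -> E -> G -> H -> B

Answer: A E G H B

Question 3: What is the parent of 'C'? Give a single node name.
Answer: E

Derivation:
Scan adjacency: C appears as child of E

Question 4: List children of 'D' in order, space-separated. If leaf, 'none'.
Node D's children (from adjacency): (leaf)

Answer: none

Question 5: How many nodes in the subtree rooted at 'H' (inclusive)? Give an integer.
Subtree rooted at H contains: B, H
Count = 2

Answer: 2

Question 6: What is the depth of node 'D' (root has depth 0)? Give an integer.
Answer: 3

Derivation:
Path from root to D: A -> E -> G -> D
Depth = number of edges = 3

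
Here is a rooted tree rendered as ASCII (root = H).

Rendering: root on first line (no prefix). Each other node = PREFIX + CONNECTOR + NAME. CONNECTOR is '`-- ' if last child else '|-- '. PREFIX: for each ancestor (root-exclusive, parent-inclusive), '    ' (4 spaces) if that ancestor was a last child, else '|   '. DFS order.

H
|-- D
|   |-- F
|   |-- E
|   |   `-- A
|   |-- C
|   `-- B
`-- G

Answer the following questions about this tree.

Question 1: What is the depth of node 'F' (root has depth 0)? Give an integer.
Answer: 2

Derivation:
Path from root to F: H -> D -> F
Depth = number of edges = 2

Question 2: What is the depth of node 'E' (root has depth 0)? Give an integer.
Path from root to E: H -> D -> E
Depth = number of edges = 2

Answer: 2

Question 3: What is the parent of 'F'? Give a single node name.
Answer: D

Derivation:
Scan adjacency: F appears as child of D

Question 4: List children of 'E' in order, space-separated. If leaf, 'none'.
Answer: A

Derivation:
Node E's children (from adjacency): A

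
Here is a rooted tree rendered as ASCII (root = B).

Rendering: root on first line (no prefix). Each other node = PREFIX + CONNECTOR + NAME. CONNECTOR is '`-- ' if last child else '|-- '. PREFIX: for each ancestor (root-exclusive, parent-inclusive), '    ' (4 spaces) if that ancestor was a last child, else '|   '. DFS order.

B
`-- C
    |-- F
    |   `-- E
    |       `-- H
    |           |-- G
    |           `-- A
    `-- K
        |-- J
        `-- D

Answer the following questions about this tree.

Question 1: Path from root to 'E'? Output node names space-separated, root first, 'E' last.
Walk down from root: B -> C -> F -> E

Answer: B C F E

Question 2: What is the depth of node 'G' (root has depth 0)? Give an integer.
Path from root to G: B -> C -> F -> E -> H -> G
Depth = number of edges = 5

Answer: 5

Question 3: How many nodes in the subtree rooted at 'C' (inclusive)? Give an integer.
Subtree rooted at C contains: A, C, D, E, F, G, H, J, K
Count = 9

Answer: 9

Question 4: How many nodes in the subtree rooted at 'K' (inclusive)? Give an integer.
Subtree rooted at K contains: D, J, K
Count = 3

Answer: 3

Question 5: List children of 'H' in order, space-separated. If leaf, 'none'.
Answer: G A

Derivation:
Node H's children (from adjacency): G, A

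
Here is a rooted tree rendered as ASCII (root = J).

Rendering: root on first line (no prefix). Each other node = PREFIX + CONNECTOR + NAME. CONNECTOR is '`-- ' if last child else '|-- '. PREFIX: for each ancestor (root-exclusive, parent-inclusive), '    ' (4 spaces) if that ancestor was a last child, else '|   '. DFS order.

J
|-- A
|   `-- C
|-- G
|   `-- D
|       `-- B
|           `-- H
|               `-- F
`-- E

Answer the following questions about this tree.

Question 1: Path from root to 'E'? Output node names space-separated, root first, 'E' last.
Walk down from root: J -> E

Answer: J E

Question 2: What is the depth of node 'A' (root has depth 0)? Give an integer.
Answer: 1

Derivation:
Path from root to A: J -> A
Depth = number of edges = 1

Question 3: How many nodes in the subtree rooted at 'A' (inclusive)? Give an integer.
Subtree rooted at A contains: A, C
Count = 2

Answer: 2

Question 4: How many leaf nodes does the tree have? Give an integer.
Leaves (nodes with no children): C, E, F

Answer: 3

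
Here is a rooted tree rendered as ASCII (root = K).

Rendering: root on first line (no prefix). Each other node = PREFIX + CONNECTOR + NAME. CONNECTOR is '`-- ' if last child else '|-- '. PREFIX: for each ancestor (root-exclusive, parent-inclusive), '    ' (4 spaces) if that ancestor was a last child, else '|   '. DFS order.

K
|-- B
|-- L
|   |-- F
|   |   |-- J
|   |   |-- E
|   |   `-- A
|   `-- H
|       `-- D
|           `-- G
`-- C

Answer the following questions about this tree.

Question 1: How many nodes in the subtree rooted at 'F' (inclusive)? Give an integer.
Answer: 4

Derivation:
Subtree rooted at F contains: A, E, F, J
Count = 4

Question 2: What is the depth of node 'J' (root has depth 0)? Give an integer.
Path from root to J: K -> L -> F -> J
Depth = number of edges = 3

Answer: 3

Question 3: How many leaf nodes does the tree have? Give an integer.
Leaves (nodes with no children): A, B, C, E, G, J

Answer: 6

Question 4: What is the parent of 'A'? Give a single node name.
Scan adjacency: A appears as child of F

Answer: F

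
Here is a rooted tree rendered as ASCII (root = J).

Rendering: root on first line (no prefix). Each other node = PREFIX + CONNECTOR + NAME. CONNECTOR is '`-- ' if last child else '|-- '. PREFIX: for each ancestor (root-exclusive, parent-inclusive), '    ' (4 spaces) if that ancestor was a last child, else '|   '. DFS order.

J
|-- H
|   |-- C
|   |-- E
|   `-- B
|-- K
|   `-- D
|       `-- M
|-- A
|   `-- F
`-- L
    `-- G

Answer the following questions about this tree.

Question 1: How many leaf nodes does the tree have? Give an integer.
Leaves (nodes with no children): B, C, E, F, G, M

Answer: 6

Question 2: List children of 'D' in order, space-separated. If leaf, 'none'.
Answer: M

Derivation:
Node D's children (from adjacency): M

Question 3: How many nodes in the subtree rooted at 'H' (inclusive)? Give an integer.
Subtree rooted at H contains: B, C, E, H
Count = 4

Answer: 4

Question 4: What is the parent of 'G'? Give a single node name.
Scan adjacency: G appears as child of L

Answer: L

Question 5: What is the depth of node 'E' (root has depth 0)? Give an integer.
Path from root to E: J -> H -> E
Depth = number of edges = 2

Answer: 2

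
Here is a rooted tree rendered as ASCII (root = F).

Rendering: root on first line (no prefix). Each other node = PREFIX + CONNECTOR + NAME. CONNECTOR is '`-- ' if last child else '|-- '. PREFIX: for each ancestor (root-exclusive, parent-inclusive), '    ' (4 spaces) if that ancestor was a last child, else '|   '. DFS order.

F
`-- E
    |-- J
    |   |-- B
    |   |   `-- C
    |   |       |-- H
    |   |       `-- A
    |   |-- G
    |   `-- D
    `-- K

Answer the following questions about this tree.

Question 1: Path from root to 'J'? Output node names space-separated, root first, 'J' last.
Walk down from root: F -> E -> J

Answer: F E J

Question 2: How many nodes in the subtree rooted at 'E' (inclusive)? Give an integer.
Answer: 9

Derivation:
Subtree rooted at E contains: A, B, C, D, E, G, H, J, K
Count = 9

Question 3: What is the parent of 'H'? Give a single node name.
Answer: C

Derivation:
Scan adjacency: H appears as child of C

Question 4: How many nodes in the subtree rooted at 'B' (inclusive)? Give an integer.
Subtree rooted at B contains: A, B, C, H
Count = 4

Answer: 4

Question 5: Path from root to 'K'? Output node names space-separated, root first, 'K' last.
Answer: F E K

Derivation:
Walk down from root: F -> E -> K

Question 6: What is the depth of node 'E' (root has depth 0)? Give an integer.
Path from root to E: F -> E
Depth = number of edges = 1

Answer: 1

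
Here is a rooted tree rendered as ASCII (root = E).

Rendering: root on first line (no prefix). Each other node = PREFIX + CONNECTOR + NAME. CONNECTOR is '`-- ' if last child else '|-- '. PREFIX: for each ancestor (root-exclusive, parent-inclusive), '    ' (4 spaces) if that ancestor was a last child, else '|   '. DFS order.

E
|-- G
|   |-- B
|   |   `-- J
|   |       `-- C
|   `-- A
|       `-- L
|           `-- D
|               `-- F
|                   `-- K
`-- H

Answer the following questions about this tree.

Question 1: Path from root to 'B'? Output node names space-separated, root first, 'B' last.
Answer: E G B

Derivation:
Walk down from root: E -> G -> B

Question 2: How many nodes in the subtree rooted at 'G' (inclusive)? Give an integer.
Answer: 9

Derivation:
Subtree rooted at G contains: A, B, C, D, F, G, J, K, L
Count = 9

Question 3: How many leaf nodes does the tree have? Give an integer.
Answer: 3

Derivation:
Leaves (nodes with no children): C, H, K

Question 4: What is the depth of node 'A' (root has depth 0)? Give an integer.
Answer: 2

Derivation:
Path from root to A: E -> G -> A
Depth = number of edges = 2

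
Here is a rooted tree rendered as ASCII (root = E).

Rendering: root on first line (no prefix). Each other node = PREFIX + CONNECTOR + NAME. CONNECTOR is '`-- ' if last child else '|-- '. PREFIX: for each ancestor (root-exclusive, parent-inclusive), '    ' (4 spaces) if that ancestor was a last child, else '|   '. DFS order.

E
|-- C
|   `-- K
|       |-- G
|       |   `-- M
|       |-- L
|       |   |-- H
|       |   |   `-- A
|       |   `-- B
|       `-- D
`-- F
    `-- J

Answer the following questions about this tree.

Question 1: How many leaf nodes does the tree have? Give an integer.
Leaves (nodes with no children): A, B, D, J, M

Answer: 5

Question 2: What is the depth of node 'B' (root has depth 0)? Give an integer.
Path from root to B: E -> C -> K -> L -> B
Depth = number of edges = 4

Answer: 4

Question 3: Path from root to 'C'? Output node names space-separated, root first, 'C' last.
Answer: E C

Derivation:
Walk down from root: E -> C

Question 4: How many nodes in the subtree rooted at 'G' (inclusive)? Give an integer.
Answer: 2

Derivation:
Subtree rooted at G contains: G, M
Count = 2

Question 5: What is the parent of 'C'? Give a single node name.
Scan adjacency: C appears as child of E

Answer: E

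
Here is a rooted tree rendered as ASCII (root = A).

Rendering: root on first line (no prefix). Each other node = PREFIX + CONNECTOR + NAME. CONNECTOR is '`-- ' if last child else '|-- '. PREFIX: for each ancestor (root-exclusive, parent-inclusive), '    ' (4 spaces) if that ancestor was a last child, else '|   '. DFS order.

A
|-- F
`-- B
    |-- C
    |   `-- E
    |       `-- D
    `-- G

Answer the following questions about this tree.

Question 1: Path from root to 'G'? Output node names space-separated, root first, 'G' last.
Walk down from root: A -> B -> G

Answer: A B G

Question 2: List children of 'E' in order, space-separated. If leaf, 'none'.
Node E's children (from adjacency): D

Answer: D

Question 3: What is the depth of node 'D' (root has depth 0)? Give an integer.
Path from root to D: A -> B -> C -> E -> D
Depth = number of edges = 4

Answer: 4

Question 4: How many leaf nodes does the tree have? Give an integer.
Leaves (nodes with no children): D, F, G

Answer: 3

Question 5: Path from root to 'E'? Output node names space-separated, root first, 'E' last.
Walk down from root: A -> B -> C -> E

Answer: A B C E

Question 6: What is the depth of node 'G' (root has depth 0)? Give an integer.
Path from root to G: A -> B -> G
Depth = number of edges = 2

Answer: 2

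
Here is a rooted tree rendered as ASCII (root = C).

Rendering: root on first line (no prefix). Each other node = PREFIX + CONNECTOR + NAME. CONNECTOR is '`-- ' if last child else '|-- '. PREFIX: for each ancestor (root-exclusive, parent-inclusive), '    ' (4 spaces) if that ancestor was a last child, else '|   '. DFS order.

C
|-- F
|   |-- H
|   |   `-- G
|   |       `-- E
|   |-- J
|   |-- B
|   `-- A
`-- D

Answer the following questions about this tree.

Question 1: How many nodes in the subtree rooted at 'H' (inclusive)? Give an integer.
Subtree rooted at H contains: E, G, H
Count = 3

Answer: 3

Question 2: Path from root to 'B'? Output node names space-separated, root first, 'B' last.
Answer: C F B

Derivation:
Walk down from root: C -> F -> B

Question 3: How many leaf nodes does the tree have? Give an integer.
Leaves (nodes with no children): A, B, D, E, J

Answer: 5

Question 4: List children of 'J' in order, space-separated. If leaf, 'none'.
Answer: none

Derivation:
Node J's children (from adjacency): (leaf)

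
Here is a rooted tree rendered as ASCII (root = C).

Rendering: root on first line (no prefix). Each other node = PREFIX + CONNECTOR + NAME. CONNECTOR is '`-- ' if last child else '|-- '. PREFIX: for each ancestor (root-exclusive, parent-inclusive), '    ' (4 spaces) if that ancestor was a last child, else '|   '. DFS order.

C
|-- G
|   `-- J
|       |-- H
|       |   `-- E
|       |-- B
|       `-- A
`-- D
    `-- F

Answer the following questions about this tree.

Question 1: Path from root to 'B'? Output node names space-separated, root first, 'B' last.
Answer: C G J B

Derivation:
Walk down from root: C -> G -> J -> B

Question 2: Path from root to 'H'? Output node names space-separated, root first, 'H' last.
Answer: C G J H

Derivation:
Walk down from root: C -> G -> J -> H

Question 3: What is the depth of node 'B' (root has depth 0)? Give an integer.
Path from root to B: C -> G -> J -> B
Depth = number of edges = 3

Answer: 3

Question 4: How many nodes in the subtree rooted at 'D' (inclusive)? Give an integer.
Subtree rooted at D contains: D, F
Count = 2

Answer: 2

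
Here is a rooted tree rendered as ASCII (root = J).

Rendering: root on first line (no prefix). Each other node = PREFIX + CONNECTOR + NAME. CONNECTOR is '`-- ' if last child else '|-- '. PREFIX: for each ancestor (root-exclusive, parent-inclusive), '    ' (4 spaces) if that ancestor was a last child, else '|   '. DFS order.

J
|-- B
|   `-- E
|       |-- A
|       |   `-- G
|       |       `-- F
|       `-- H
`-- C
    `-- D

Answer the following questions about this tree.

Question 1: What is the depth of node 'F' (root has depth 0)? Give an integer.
Answer: 5

Derivation:
Path from root to F: J -> B -> E -> A -> G -> F
Depth = number of edges = 5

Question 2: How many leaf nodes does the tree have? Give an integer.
Answer: 3

Derivation:
Leaves (nodes with no children): D, F, H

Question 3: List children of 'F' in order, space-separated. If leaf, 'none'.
Node F's children (from adjacency): (leaf)

Answer: none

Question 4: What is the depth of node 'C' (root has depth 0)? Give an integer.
Path from root to C: J -> C
Depth = number of edges = 1

Answer: 1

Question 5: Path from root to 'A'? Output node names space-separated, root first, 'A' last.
Answer: J B E A

Derivation:
Walk down from root: J -> B -> E -> A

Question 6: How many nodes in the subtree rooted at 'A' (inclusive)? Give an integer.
Answer: 3

Derivation:
Subtree rooted at A contains: A, F, G
Count = 3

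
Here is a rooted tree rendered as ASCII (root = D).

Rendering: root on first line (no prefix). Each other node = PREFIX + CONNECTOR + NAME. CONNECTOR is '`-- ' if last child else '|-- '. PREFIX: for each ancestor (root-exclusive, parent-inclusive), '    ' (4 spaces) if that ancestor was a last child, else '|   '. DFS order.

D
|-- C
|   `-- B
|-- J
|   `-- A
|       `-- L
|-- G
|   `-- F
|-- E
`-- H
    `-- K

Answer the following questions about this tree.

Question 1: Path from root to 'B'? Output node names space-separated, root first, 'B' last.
Walk down from root: D -> C -> B

Answer: D C B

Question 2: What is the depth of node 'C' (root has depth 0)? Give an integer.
Answer: 1

Derivation:
Path from root to C: D -> C
Depth = number of edges = 1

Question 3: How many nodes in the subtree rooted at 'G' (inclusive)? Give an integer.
Answer: 2

Derivation:
Subtree rooted at G contains: F, G
Count = 2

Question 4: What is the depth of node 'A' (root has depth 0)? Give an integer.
Answer: 2

Derivation:
Path from root to A: D -> J -> A
Depth = number of edges = 2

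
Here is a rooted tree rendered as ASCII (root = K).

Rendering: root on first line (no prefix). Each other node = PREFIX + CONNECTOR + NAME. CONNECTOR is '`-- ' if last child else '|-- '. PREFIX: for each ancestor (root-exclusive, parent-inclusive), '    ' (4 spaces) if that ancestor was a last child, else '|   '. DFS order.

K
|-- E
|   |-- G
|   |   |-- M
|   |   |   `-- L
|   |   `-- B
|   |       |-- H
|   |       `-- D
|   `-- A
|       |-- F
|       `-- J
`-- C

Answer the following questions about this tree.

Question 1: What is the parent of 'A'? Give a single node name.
Scan adjacency: A appears as child of E

Answer: E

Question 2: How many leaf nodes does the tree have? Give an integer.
Leaves (nodes with no children): C, D, F, H, J, L

Answer: 6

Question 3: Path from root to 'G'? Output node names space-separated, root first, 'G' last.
Walk down from root: K -> E -> G

Answer: K E G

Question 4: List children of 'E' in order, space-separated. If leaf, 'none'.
Answer: G A

Derivation:
Node E's children (from adjacency): G, A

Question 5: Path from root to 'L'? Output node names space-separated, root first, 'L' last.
Walk down from root: K -> E -> G -> M -> L

Answer: K E G M L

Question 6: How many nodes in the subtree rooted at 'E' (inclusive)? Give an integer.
Subtree rooted at E contains: A, B, D, E, F, G, H, J, L, M
Count = 10

Answer: 10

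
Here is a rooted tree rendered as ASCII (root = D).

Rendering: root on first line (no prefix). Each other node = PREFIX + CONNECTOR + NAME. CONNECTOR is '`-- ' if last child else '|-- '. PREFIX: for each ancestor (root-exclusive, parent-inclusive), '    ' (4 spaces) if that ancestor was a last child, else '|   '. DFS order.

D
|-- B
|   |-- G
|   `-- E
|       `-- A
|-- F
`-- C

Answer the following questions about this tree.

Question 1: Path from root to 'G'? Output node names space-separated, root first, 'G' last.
Walk down from root: D -> B -> G

Answer: D B G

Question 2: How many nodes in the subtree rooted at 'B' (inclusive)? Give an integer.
Answer: 4

Derivation:
Subtree rooted at B contains: A, B, E, G
Count = 4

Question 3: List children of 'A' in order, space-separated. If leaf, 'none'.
Node A's children (from adjacency): (leaf)

Answer: none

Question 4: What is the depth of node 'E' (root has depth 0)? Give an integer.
Answer: 2

Derivation:
Path from root to E: D -> B -> E
Depth = number of edges = 2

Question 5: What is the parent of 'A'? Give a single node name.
Answer: E

Derivation:
Scan adjacency: A appears as child of E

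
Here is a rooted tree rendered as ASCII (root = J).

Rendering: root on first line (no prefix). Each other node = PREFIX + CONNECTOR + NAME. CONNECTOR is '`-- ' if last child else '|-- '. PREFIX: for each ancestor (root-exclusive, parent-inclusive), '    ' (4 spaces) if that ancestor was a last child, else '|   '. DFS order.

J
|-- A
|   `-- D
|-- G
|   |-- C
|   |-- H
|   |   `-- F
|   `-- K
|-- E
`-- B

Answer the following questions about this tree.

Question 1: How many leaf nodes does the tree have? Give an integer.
Leaves (nodes with no children): B, C, D, E, F, K

Answer: 6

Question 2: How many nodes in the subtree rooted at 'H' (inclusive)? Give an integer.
Answer: 2

Derivation:
Subtree rooted at H contains: F, H
Count = 2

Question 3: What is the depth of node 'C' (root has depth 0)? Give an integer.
Path from root to C: J -> G -> C
Depth = number of edges = 2

Answer: 2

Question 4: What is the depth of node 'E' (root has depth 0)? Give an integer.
Path from root to E: J -> E
Depth = number of edges = 1

Answer: 1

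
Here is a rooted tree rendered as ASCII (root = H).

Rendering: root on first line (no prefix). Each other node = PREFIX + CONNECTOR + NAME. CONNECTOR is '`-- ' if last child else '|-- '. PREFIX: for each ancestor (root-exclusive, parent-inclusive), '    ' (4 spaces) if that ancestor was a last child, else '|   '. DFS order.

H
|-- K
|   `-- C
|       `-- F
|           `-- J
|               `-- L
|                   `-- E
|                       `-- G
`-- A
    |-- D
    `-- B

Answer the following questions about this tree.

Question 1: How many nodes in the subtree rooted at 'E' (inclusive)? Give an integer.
Subtree rooted at E contains: E, G
Count = 2

Answer: 2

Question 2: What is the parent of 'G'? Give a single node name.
Answer: E

Derivation:
Scan adjacency: G appears as child of E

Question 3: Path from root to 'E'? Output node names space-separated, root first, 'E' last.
Answer: H K C F J L E

Derivation:
Walk down from root: H -> K -> C -> F -> J -> L -> E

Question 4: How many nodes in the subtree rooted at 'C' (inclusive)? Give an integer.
Subtree rooted at C contains: C, E, F, G, J, L
Count = 6

Answer: 6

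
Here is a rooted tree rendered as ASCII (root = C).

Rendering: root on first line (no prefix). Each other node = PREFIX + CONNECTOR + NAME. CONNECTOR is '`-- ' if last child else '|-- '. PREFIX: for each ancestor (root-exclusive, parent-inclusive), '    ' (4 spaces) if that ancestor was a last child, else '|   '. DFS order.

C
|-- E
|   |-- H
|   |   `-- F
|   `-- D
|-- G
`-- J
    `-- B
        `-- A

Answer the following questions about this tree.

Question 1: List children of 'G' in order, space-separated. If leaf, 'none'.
Answer: none

Derivation:
Node G's children (from adjacency): (leaf)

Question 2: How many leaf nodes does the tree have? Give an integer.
Answer: 4

Derivation:
Leaves (nodes with no children): A, D, F, G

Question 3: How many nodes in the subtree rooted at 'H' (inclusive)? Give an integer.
Subtree rooted at H contains: F, H
Count = 2

Answer: 2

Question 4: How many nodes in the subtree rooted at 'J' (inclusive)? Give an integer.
Answer: 3

Derivation:
Subtree rooted at J contains: A, B, J
Count = 3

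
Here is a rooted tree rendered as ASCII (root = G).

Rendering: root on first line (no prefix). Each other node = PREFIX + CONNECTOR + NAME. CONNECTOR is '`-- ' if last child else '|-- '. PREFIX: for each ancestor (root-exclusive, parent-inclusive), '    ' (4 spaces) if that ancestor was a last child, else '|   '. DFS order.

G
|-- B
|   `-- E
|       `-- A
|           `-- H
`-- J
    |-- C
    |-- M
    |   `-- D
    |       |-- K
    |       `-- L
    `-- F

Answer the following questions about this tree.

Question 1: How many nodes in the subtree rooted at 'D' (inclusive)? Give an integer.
Subtree rooted at D contains: D, K, L
Count = 3

Answer: 3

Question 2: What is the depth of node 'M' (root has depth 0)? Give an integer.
Answer: 2

Derivation:
Path from root to M: G -> J -> M
Depth = number of edges = 2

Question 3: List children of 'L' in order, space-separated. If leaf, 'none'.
Answer: none

Derivation:
Node L's children (from adjacency): (leaf)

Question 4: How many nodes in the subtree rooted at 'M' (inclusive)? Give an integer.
Answer: 4

Derivation:
Subtree rooted at M contains: D, K, L, M
Count = 4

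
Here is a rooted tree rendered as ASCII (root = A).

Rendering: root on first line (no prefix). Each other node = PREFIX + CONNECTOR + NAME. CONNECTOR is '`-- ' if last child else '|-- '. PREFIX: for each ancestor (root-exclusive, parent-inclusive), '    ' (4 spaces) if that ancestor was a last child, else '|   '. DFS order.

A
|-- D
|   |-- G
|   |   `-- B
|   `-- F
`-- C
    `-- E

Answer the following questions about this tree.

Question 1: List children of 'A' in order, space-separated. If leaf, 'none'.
Answer: D C

Derivation:
Node A's children (from adjacency): D, C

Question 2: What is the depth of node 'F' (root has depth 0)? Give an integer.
Answer: 2

Derivation:
Path from root to F: A -> D -> F
Depth = number of edges = 2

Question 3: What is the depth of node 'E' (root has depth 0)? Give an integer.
Answer: 2

Derivation:
Path from root to E: A -> C -> E
Depth = number of edges = 2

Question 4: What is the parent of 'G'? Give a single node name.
Scan adjacency: G appears as child of D

Answer: D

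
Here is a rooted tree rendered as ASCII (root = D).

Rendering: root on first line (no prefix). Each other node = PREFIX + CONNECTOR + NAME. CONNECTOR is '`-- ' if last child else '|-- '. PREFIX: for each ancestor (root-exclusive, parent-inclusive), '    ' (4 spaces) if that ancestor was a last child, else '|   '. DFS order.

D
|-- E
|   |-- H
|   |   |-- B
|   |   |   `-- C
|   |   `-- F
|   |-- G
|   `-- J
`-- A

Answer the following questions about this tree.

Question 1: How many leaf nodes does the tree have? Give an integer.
Answer: 5

Derivation:
Leaves (nodes with no children): A, C, F, G, J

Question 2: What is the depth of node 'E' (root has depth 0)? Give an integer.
Answer: 1

Derivation:
Path from root to E: D -> E
Depth = number of edges = 1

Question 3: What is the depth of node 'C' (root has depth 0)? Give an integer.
Path from root to C: D -> E -> H -> B -> C
Depth = number of edges = 4

Answer: 4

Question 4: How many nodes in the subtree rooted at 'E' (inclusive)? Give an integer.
Subtree rooted at E contains: B, C, E, F, G, H, J
Count = 7

Answer: 7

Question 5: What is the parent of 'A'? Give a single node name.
Scan adjacency: A appears as child of D

Answer: D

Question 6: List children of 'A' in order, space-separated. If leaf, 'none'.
Answer: none

Derivation:
Node A's children (from adjacency): (leaf)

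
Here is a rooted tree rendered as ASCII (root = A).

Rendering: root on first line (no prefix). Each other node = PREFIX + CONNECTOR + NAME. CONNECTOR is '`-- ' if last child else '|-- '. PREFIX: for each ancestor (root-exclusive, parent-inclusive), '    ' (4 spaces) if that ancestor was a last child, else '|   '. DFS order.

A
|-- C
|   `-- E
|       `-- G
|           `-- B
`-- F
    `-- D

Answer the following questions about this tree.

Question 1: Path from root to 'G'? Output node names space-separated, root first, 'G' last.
Answer: A C E G

Derivation:
Walk down from root: A -> C -> E -> G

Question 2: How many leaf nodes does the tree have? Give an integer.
Leaves (nodes with no children): B, D

Answer: 2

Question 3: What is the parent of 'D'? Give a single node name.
Scan adjacency: D appears as child of F

Answer: F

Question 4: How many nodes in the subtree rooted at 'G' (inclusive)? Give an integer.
Subtree rooted at G contains: B, G
Count = 2

Answer: 2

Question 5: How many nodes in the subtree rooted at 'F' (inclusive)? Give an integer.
Answer: 2

Derivation:
Subtree rooted at F contains: D, F
Count = 2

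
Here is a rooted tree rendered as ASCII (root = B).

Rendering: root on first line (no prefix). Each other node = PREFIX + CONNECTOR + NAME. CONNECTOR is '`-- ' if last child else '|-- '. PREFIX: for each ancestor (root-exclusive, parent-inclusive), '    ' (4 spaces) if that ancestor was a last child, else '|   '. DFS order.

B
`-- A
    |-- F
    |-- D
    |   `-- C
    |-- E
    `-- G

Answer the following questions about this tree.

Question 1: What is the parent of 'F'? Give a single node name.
Answer: A

Derivation:
Scan adjacency: F appears as child of A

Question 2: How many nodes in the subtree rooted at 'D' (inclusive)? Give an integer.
Answer: 2

Derivation:
Subtree rooted at D contains: C, D
Count = 2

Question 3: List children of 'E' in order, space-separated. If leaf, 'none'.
Answer: none

Derivation:
Node E's children (from adjacency): (leaf)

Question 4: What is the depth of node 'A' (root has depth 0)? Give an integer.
Answer: 1

Derivation:
Path from root to A: B -> A
Depth = number of edges = 1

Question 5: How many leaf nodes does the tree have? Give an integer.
Answer: 4

Derivation:
Leaves (nodes with no children): C, E, F, G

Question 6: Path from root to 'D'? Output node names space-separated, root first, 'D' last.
Answer: B A D

Derivation:
Walk down from root: B -> A -> D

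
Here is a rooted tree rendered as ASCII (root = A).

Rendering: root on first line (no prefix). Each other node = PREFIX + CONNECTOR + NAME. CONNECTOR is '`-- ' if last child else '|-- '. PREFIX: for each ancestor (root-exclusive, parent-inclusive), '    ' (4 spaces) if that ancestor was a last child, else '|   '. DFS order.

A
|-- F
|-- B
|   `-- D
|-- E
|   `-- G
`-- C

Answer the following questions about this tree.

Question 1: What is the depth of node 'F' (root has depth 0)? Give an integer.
Answer: 1

Derivation:
Path from root to F: A -> F
Depth = number of edges = 1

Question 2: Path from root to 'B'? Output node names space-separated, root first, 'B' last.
Walk down from root: A -> B

Answer: A B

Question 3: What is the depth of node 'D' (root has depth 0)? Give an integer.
Path from root to D: A -> B -> D
Depth = number of edges = 2

Answer: 2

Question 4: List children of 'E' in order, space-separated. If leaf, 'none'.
Node E's children (from adjacency): G

Answer: G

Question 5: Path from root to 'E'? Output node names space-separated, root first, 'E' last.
Answer: A E

Derivation:
Walk down from root: A -> E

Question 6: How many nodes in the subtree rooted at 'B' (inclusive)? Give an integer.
Answer: 2

Derivation:
Subtree rooted at B contains: B, D
Count = 2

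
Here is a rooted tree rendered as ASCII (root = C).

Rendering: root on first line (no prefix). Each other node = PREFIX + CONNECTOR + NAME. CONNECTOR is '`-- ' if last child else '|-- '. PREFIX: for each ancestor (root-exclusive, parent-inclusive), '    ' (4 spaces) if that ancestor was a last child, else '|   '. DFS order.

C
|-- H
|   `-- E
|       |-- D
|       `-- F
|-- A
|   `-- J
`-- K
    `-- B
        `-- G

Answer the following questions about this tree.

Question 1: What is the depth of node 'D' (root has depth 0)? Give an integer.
Answer: 3

Derivation:
Path from root to D: C -> H -> E -> D
Depth = number of edges = 3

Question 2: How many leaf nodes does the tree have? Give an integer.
Answer: 4

Derivation:
Leaves (nodes with no children): D, F, G, J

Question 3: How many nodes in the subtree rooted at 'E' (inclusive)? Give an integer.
Answer: 3

Derivation:
Subtree rooted at E contains: D, E, F
Count = 3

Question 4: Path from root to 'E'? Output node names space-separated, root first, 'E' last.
Answer: C H E

Derivation:
Walk down from root: C -> H -> E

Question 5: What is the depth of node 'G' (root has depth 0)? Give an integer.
Answer: 3

Derivation:
Path from root to G: C -> K -> B -> G
Depth = number of edges = 3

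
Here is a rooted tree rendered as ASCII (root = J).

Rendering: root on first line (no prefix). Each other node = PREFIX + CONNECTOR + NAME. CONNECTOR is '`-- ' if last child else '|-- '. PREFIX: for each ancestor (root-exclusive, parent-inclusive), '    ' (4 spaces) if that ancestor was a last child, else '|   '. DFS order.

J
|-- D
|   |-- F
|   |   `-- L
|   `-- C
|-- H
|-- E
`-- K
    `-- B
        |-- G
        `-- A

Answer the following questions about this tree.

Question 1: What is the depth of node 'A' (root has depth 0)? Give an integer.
Answer: 3

Derivation:
Path from root to A: J -> K -> B -> A
Depth = number of edges = 3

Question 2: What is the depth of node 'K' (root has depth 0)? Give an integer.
Answer: 1

Derivation:
Path from root to K: J -> K
Depth = number of edges = 1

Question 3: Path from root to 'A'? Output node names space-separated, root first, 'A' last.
Walk down from root: J -> K -> B -> A

Answer: J K B A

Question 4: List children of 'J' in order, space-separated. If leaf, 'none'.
Answer: D H E K

Derivation:
Node J's children (from adjacency): D, H, E, K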